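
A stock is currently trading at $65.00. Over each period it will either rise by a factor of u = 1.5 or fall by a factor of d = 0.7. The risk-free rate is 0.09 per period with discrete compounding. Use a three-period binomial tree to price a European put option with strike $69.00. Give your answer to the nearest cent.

$11.15

Risk-neutral probability p = (1 + 0.09 − 0.7)/(1.5 − 0.7) = 0.3900/0.8000 = 0.4875
Terminal stock prices: S_uuu = 219.4, S_uud = 102.4, S_udd = 47.77, S_ddd = 22.29
Terminal payoffs (K − S): max(-150.4, 0) = 0, max(-33.38, 0) = 0, max(21.23, 0) = 21.23, max(46.71, 0) = 46.71
Node uu (S = 146.2): V_uu = 1/1.09·[0.4875·0.0000 + 0.5125·0.0000] = 0.0000
Node ud (S = 68.25): V_ud = 1/1.09·[0.4875·0.0000 + 0.5125·21.2250] = 9.9796
Node dd (S = 31.85): V_dd = 1/1.09·[0.4875·21.2250 + 0.5125·46.7050] = 31.4528
Node u (S = 97.5): V_u = 1/1.09·[0.4875·0.0000 + 0.5125·9.9796] = 4.6923
Node d (S = 45.5): V_d = 1/1.09·[0.4875·9.9796 + 0.5125·31.4528] = 19.2519
Node 0 (S = 65): V_0 = 1/1.09·[0.4875·4.6923 + 0.5125·19.2519] = 11.1505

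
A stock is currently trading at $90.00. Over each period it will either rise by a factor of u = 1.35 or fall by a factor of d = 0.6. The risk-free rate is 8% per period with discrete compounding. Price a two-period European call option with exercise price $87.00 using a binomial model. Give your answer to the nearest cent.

Risk-neutral probability p = (1 + 0.08 − 0.6)/(1.35 − 0.6) = 0.4800/0.7500 = 0.6400
Terminal stock prices: S_uu = 164, S_ud = 72.9, S_dd = 32.4
Terminal payoffs (S − K): max(77.03, 0) = 77.03, max(-14.1, 0) = 0, max(-54.6, 0) = 0
Node u (S = 121.5): V_u = 1/1.08·[0.6400·77.0250 + 0.3600·0.0000] = 45.6444
Node d (S = 54): V_d = 1/1.08·[0.6400·0.0000 + 0.3600·0.0000] = 0.0000
Node 0 (S = 90): V_0 = 1/1.08·[0.6400·45.6444 + 0.3600·0.0000] = 27.0486

$27.05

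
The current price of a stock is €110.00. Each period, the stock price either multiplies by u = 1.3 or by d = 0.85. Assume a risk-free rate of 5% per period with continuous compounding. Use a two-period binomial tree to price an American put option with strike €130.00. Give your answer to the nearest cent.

€21.08

Risk-neutral probability p = (e^0.05 − 0.85)/(1.3 − 0.85) = 0.2013/0.4500 = 0.4473
Terminal stock prices: S_uu = 185.9, S_ud = 121.5, S_dd = 79.47
Terminal payoffs (K − S): max(-55.9, 0) = 0, max(8.45, 0) = 8.45, max(50.53, 0) = 50.53
Node u (S = 143): continuation = e^(−0.05)·[0.4473·0.0000 + 0.5527·8.4500] = 4.4428; exercise value = 0.0000 ≤ continuation, so V_u = 4.4428
Node d (S = 93.5): continuation = e^(−0.05)·[0.4473·8.4500 + 0.5527·50.5250] = 30.1598; exercise value = 36.5000 > continuation, so V_d = 36.5000 (exercise)
Node 0 (S = 110): continuation = e^(−0.05)·[0.4473·4.4428 + 0.5527·36.5000] = 21.0810; exercise value = 20.0000 ≤ continuation, so V_0 = 21.0810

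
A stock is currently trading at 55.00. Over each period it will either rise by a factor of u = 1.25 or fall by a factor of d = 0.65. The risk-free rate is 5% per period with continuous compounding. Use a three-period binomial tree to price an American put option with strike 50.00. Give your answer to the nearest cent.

5.81

Risk-neutral probability p = (e^0.05 − 0.65)/(1.25 − 0.65) = 0.4013/0.6000 = 0.6688
Terminal stock prices: S_uuu = 107.4, S_uud = 55.86, S_udd = 29.05, S_ddd = 15.1
Terminal payoffs (K − S): max(-57.42, 0) = 0, max(-5.859, 0) = 0, max(20.95, 0) = 20.95, max(34.9, 0) = 34.9
Node uu (S = 85.94): continuation = e^(−0.05)·[0.6688·0.0000 + 0.3312·0.0000] = 0.0000; exercise value = 0.0000 ≤ continuation, so V_uu = 0.0000
Node ud (S = 44.69): continuation = e^(−0.05)·[0.6688·0.0000 + 0.3312·20.9531] = 6.6015; exercise value = 5.3125 ≤ continuation, so V_ud = 6.6015
Node dd (S = 23.24): continuation = e^(−0.05)·[0.6688·20.9531 + 0.3312·34.8956] = 24.3240; exercise value = 26.7625 > continuation, so V_dd = 26.7625 (exercise)
Node u (S = 68.75): continuation = e^(−0.05)·[0.6688·0.0000 + 0.3312·6.6015] = 2.0799; exercise value = 0.0000 ≤ continuation, so V_u = 2.0799
Node d (S = 35.75): continuation = e^(−0.05)·[0.6688·6.6015 + 0.3312·26.7625] = 12.6315; exercise value = 14.2500 > continuation, so V_d = 14.2500 (exercise)
Node 0 (S = 55): continuation = e^(−0.05)·[0.6688·2.0799 + 0.3312·14.2500] = 5.8128; exercise value = 0.0000 ≤ continuation, so V_0 = 5.8128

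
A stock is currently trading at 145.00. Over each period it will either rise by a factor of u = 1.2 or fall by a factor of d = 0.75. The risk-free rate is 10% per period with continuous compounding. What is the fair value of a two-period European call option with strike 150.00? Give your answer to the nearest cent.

Risk-neutral probability p = (e^0.1 − 0.75)/(1.2 − 0.75) = 0.3552/0.4500 = 0.7893
Terminal stock prices: S_uu = 208.8, S_ud = 130.5, S_dd = 81.56
Terminal payoffs (S − K): max(58.8, 0) = 58.8, max(-19.5, 0) = 0, max(-68.44, 0) = 0
Node u (S = 174): V_u = e^(−0.1)·[0.7893·58.8000 + 0.2107·0.0000] = 41.9926
Node d (S = 108.8): V_d = e^(−0.1)·[0.7893·0.0000 + 0.2107·0.0000] = 0.0000
Node 0 (S = 145): V_0 = e^(−0.1)·[0.7893·41.9926 + 0.2107·0.0000] = 29.9894

29.99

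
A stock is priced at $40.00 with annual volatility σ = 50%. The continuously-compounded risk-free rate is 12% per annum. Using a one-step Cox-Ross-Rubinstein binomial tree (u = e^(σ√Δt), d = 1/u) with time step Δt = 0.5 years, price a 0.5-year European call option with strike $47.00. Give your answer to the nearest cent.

$4.68

CRR parameters: u = e^(σ√Δt) = e^(0.5·√0.5) = 1.4241, d = 1/u = 0.7022
Per-period rate: rΔt = 0.12·0.5 = 0.06, so R = e^0.06 = 1.0618
Risk-neutral probability p = (e^0.06 − 0.7022)/(1.4241 − 0.7022) = 0.3596/0.7219 = 0.4982
Terminal stock prices: S_u = 56.96, S_d = 28.09
Terminal payoffs (S − K): max(9.965, 0) = 9.965, max(-18.91, 0) = 0
Node 0 (S = 40): V_0 = e^(−0.06)·[0.4982·9.9648 + 0.5018·0.0000] = 4.6751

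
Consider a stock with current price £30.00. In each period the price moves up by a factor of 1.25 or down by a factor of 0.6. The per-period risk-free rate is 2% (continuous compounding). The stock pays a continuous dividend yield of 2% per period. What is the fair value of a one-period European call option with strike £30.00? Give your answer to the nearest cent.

£4.52

Per-period risk-free factor R = e^0.02 = 1.0202; dividend-adjusted growth = e^(0.02−0.02) = 1.0000.
Risk-neutral probability p = (1.0000 − 0.6)/(1.25 − 0.6) = 0.4000/0.6500 = 0.6154
Terminal stock prices: S_u = 37.5, S_d = 18
Terminal payoffs (S − K): max(7.5, 0) = 7.5, max(-12, 0) = 0
Node 0 (S = 30): V_0 = e^(−0.02)·[0.6154·7.5000 + 0.3846·0.0000] = 4.5240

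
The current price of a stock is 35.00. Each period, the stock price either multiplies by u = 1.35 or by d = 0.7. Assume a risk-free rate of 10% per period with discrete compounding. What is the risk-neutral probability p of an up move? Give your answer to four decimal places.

Risk-neutral probability p = (1 + 0.1 − 0.7)/(1.35 − 0.7) = 0.4000/0.6500 = 0.6154

p = 0.6154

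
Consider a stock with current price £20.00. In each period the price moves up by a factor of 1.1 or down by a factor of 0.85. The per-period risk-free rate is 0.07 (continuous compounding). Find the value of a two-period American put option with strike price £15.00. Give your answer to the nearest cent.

Risk-neutral probability p = (e^0.07 − 0.85)/(1.1 − 0.85) = 0.2225/0.2500 = 0.8900
Terminal stock prices: S_uu = 24.2, S_ud = 18.7, S_dd = 14.45
Terminal payoffs (K − S): max(-9.2, 0) = 0, max(-3.7, 0) = 0, max(0.55, 0) = 0.55
Node u (S = 22): continuation = e^(−0.07)·[0.8900·0.0000 + 0.1100·0.0000] = 0.0000; exercise value = 0.0000 ≤ continuation, so V_u = 0.0000
Node d (S = 17): continuation = e^(−0.07)·[0.8900·0.0000 + 0.1100·0.5500] = 0.0564; exercise value = 0.0000 ≤ continuation, so V_d = 0.0564
Node 0 (S = 20): continuation = e^(−0.07)·[0.8900·0.0000 + 0.1100·0.0564] = 0.0058; exercise value = 0.0000 ≤ continuation, so V_0 = 0.0058

£0.01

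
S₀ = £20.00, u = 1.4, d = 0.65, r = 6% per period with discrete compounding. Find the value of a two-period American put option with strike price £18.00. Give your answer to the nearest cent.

£2.14

Risk-neutral probability p = (1 + 0.06 − 0.65)/(1.4 − 0.65) = 0.4100/0.7500 = 0.5467
Terminal stock prices: S_uu = 39.2, S_ud = 18.2, S_dd = 8.45
Terminal payoffs (K − S): max(-21.2, 0) = 0, max(-0.2, 0) = 0, max(9.55, 0) = 9.55
Node u (S = 28): continuation = 1/1.06·[0.5467·0.0000 + 0.4533·0.0000] = 0.0000; exercise value = 0.0000 ≤ continuation, so V_u = 0.0000
Node d (S = 13): continuation = 1/1.06·[0.5467·0.0000 + 0.4533·9.5500] = 4.0843; exercise value = 5.0000 > continuation, so V_d = 5.0000 (exercise)
Node 0 (S = 20): continuation = 1/1.06·[0.5467·0.0000 + 0.4533·5.0000] = 2.1384; exercise value = 0.0000 ≤ continuation, so V_0 = 2.1384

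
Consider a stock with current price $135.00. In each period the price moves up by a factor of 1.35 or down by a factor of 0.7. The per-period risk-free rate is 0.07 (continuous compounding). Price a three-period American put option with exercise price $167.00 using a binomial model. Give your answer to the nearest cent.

$37.24

Risk-neutral probability p = (e^0.07 − 0.7)/(1.35 − 0.7) = 0.3725/0.6500 = 0.5731
Terminal stock prices: S_uuu = 332.2, S_uud = 172.2, S_udd = 89.3, S_ddd = 46.3
Terminal payoffs (K − S): max(-165.2, 0) = 0, max(-5.226, 0) = 0, max(77.7, 0) = 77.7, max(120.7, 0) = 120.7
Node uu (S = 246): continuation = e^(−0.07)·[0.5731·0.0000 + 0.4269·0.0000] = 0.0000; exercise value = 0.0000 ≤ continuation, so V_uu = 0.0000
Node ud (S = 127.6): continuation = e^(−0.07)·[0.5731·0.0000 + 0.4269·77.6975] = 30.9274; exercise value = 39.4250 > continuation, so V_ud = 39.4250 (exercise)
Node dd (S = 66.15): continuation = e^(−0.07)·[0.5731·77.6975 + 0.4269·120.6950] = 89.5598; exercise value = 100.8500 > continuation, so V_dd = 100.8500 (exercise)
Node u (S = 182.2): continuation = e^(−0.07)·[0.5731·0.0000 + 0.4269·39.4250] = 15.6931; exercise value = 0.0000 ≤ continuation, so V_u = 15.6931
Node d (S = 94.5): continuation = e^(−0.07)·[0.5731·39.4250 + 0.4269·100.8500] = 61.2098; exercise value = 72.5000 > continuation, so V_d = 72.5000 (exercise)
Node 0 (S = 135): continuation = e^(−0.07)·[0.5731·15.6931 + 0.4269·72.5000] = 37.2440; exercise value = 32.0000 ≤ continuation, so V_0 = 37.2440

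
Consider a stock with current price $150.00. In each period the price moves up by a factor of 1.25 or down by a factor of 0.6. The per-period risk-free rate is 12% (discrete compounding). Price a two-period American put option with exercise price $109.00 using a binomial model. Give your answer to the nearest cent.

$3.39

Risk-neutral probability p = (1 + 0.12 − 0.6)/(1.25 − 0.6) = 0.5200/0.6500 = 0.8000
Terminal stock prices: S_uu = 234.4, S_ud = 112.5, S_dd = 54
Terminal payoffs (K − S): max(-125.4, 0) = 0, max(-3.5, 0) = 0, max(55, 0) = 55
Node u (S = 187.5): continuation = 1/1.12·[0.8000·0.0000 + 0.2000·0.0000] = 0.0000; exercise value = 0.0000 ≤ continuation, so V_u = 0.0000
Node d (S = 90): continuation = 1/1.12·[0.8000·0.0000 + 0.2000·55.0000] = 9.8214; exercise value = 19.0000 > continuation, so V_d = 19.0000 (exercise)
Node 0 (S = 150): continuation = 1/1.12·[0.8000·0.0000 + 0.2000·19.0000] = 3.3929; exercise value = 0.0000 ≤ continuation, so V_0 = 3.3929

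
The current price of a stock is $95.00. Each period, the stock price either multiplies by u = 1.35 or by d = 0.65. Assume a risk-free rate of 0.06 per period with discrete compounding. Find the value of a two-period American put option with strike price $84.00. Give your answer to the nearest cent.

Risk-neutral probability p = (1 + 0.06 − 0.65)/(1.35 − 0.65) = 0.4100/0.7000 = 0.5857
Terminal stock prices: S_uu = 173.1, S_ud = 83.36, S_dd = 40.14
Terminal payoffs (K − S): max(-89.14, 0) = 0, max(0.6375, 0) = 0.6375, max(43.86, 0) = 43.86
Node u (S = 128.2): continuation = 1/1.06·[0.5857·0.0000 + 0.4143·0.6375] = 0.2492; exercise value = 0.0000 ≤ continuation, so V_u = 0.2492
Node d (S = 61.75): continuation = 1/1.06·[0.5857·0.6375 + 0.4143·43.8625] = 17.4953; exercise value = 22.2500 > continuation, so V_d = 22.2500 (exercise)
Node 0 (S = 95): continuation = 1/1.06·[0.5857·0.2492 + 0.4143·22.2500] = 8.8338; exercise value = 0.0000 ≤ continuation, so V_0 = 8.8338

$8.83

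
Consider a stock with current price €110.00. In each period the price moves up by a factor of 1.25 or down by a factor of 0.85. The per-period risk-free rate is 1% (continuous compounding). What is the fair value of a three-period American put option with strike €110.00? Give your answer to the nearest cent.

€13.74

Risk-neutral probability p = (e^0.01 − 0.85)/(1.25 − 0.85) = 0.1601/0.4000 = 0.4001
Terminal stock prices: S_uuu = 214.8, S_uud = 146.1, S_udd = 99.34, S_ddd = 67.55
Terminal payoffs (K − S): max(-104.8, 0) = 0, max(-36.09, 0) = 0, max(10.66, 0) = 10.66, max(42.45, 0) = 42.45
Node uu (S = 171.9): continuation = e^(−0.01)·[0.4001·0.0000 + 0.5999·0.0000] = 0.0000; exercise value = 0.0000 ≤ continuation, so V_uu = 0.0000
Node ud (S = 116.9): continuation = e^(−0.01)·[0.4001·0.0000 + 0.5999·10.6563] = 6.3288; exercise value = 0.0000 ≤ continuation, so V_ud = 6.3288
Node dd (S = 79.47): continuation = e^(−0.01)·[0.4001·10.6563 + 0.5999·42.4463] = 29.4305; exercise value = 30.5250 > continuation, so V_dd = 30.5250 (exercise)
Node u (S = 137.5): continuation = e^(−0.01)·[0.4001·0.0000 + 0.5999·6.3288] = 3.7587; exercise value = 0.0000 ≤ continuation, so V_u = 3.7587
Node d (S = 93.5): continuation = e^(−0.01)·[0.4001·6.3288 + 0.5999·30.5250] = 20.6361; exercise value = 16.5000 ≤ continuation, so V_d = 20.6361
Node 0 (S = 110): continuation = e^(−0.01)·[0.4001·3.7587 + 0.5999·20.6361] = 13.7449; exercise value = 0.0000 ≤ continuation, so V_0 = 13.7449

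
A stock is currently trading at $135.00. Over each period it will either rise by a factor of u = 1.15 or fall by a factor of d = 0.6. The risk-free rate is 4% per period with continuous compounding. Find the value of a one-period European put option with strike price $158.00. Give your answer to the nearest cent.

Risk-neutral probability p = (e^0.04 − 0.6)/(1.15 − 0.6) = 0.4408/0.5500 = 0.8015
Terminal stock prices: S_u = 155.2, S_d = 81
Terminal payoffs (K − S): max(2.75, 0) = 2.75, max(77, 0) = 77
Node 0 (S = 135): V_0 = e^(−0.04)·[0.8015·2.7500 + 0.1985·77.0000] = 16.8047

$16.80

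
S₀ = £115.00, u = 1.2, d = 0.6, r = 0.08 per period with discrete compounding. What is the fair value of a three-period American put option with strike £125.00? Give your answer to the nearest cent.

£18.76

Risk-neutral probability p = (1 + 0.08 − 0.6)/(1.2 − 0.6) = 0.4800/0.6000 = 0.8000
Terminal stock prices: S_uuu = 198.7, S_uud = 99.36, S_udd = 49.68, S_ddd = 24.84
Terminal payoffs (K − S): max(-73.72, 0) = 0, max(25.64, 0) = 25.64, max(75.32, 0) = 75.32, max(100.2, 0) = 100.2
Node uu (S = 165.6): continuation = 1/1.08·[0.8000·0.0000 + 0.2000·25.6400] = 4.7481; exercise value = 0.0000 ≤ continuation, so V_uu = 4.7481
Node ud (S = 82.8): continuation = 1/1.08·[0.8000·25.6400 + 0.2000·75.3200] = 32.9407; exercise value = 42.2000 > continuation, so V_ud = 42.2000 (exercise)
Node dd (S = 41.4): continuation = 1/1.08·[0.8000·75.3200 + 0.2000·100.1600] = 74.3407; exercise value = 83.6000 > continuation, so V_dd = 83.6000 (exercise)
Node u (S = 138): continuation = 1/1.08·[0.8000·4.7481 + 0.2000·42.2000] = 11.3320; exercise value = 0.0000 ≤ continuation, so V_u = 11.3320
Node d (S = 69): continuation = 1/1.08·[0.8000·42.2000 + 0.2000·83.6000] = 46.7407; exercise value = 56.0000 > continuation, so V_d = 56.0000 (exercise)
Node 0 (S = 115): continuation = 1/1.08·[0.8000·11.3320 + 0.2000·56.0000] = 18.7644; exercise value = 10.0000 ≤ continuation, so V_0 = 18.7644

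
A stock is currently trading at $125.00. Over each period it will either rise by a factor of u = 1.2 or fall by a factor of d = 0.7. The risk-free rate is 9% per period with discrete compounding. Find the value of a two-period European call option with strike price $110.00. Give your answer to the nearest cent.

Risk-neutral probability p = (1 + 0.09 − 0.7)/(1.2 − 0.7) = 0.3900/0.5000 = 0.7800
Terminal stock prices: S_uu = 180, S_ud = 105, S_dd = 61.25
Terminal payoffs (S − K): max(70, 0) = 70, max(-5, 0) = 0, max(-48.75, 0) = 0
Node u (S = 150): V_u = 1/1.09·[0.7800·70.0000 + 0.2200·0.0000] = 50.0917
Node d (S = 87.5): V_d = 1/1.09·[0.7800·0.0000 + 0.2200·0.0000] = 0.0000
Node 0 (S = 125): V_0 = 1/1.09·[0.7800·50.0917 + 0.2200·0.0000] = 35.8455

$35.85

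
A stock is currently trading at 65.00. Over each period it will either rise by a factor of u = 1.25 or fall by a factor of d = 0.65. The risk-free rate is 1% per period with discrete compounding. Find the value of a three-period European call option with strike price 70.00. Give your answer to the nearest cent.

11.94

Risk-neutral probability p = (1 + 0.01 − 0.65)/(1.25 − 0.65) = 0.3600/0.6000 = 0.6000
Terminal stock prices: S_uuu = 127, S_uud = 66.02, S_udd = 34.33, S_ddd = 17.85
Terminal payoffs (S − K): max(56.95, 0) = 56.95, max(-3.984, 0) = 0, max(-35.67, 0) = 0, max(-52.15, 0) = 0
Node uu (S = 101.6): V_uu = 1/1.01·[0.6000·56.9531 + 0.4000·0.0000] = 33.8335
Node ud (S = 52.81): V_ud = 1/1.01·[0.6000·0.0000 + 0.4000·0.0000] = 0.0000
Node dd (S = 27.46): V_dd = 1/1.01·[0.6000·0.0000 + 0.4000·0.0000] = 0.0000
Node u (S = 81.25): V_u = 1/1.01·[0.6000·33.8335 + 0.4000·0.0000] = 20.0991
Node d (S = 42.25): V_d = 1/1.01·[0.6000·0.0000 + 0.4000·0.0000] = 0.0000
Node 0 (S = 65): V_0 = 1/1.01·[0.6000·20.0991 + 0.4000·0.0000] = 11.9401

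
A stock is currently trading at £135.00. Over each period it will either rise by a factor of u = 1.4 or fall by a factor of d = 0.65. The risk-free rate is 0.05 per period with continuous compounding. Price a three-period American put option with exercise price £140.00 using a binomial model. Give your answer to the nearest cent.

£29.10

Risk-neutral probability p = (e^0.05 − 0.65)/(1.4 − 0.65) = 0.4013/0.7500 = 0.5350
Terminal stock prices: S_uuu = 370.4, S_uud = 172, S_udd = 79.85, S_ddd = 37.07
Terminal payoffs (K − S): max(-230.4, 0) = 0, max(-31.99, 0) = 0, max(60.15, 0) = 60.15, max(102.9, 0) = 102.9
Node uu (S = 264.6): continuation = e^(−0.05)·[0.5350·0.0000 + 0.4650·0.0000] = 0.0000; exercise value = 0.0000 ≤ continuation, so V_uu = 0.0000
Node ud (S = 122.9): continuation = e^(−0.05)·[0.5350·0.0000 + 0.4650·60.1475] = 26.6029; exercise value = 17.1500 ≤ continuation, so V_ud = 26.6029
Node dd (S = 57.04): continuation = e^(−0.05)·[0.5350·60.1475 + 0.4650·102.9256] = 76.1346; exercise value = 82.9625 > continuation, so V_dd = 82.9625 (exercise)
Node u (S = 189): continuation = e^(−0.05)·[0.5350·0.0000 + 0.4650·26.6029] = 11.7663; exercise value = 0.0000 ≤ continuation, so V_u = 11.7663
Node d (S = 87.75): continuation = e^(−0.05)·[0.5350·26.6029 + 0.4650·82.9625] = 50.2330; exercise value = 52.2500 > continuation, so V_d = 52.2500 (exercise)
Node 0 (S = 135): continuation = e^(−0.05)·[0.5350·11.7663 + 0.4650·52.2500] = 29.0982; exercise value = 5.0000 ≤ continuation, so V_0 = 29.0982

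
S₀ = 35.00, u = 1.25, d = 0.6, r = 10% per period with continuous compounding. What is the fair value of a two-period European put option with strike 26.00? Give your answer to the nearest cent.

Risk-neutral probability p = (e^0.1 − 0.6)/(1.25 − 0.6) = 0.5052/0.6500 = 0.7772
Terminal stock prices: S_uu = 54.69, S_ud = 26.25, S_dd = 12.6
Terminal payoffs (K − S): max(-28.69, 0) = 0, max(-0.25, 0) = 0, max(13.4, 0) = 13.4
Node u (S = 43.75): V_u = e^(−0.1)·[0.7772·0.0000 + 0.2228·0.0000] = 0.0000
Node d (S = 21): V_d = e^(−0.1)·[0.7772·0.0000 + 0.2228·13.4000] = 2.7016
Node 0 (S = 35): V_0 = e^(−0.1)·[0.7772·0.0000 + 0.2228·2.7016] = 0.5447

0.54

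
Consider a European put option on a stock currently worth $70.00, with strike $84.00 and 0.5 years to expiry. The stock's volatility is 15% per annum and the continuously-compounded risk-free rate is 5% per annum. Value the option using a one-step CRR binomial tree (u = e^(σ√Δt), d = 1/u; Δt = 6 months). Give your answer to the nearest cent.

CRR parameters: u = e^(σ√Δt) = e^(0.15·√0.5) = 1.1119, d = 1/u = 0.8994
Per-period rate: rΔt = 0.05·0.5 = 0.025, so R = e^0.025 = 1.0253
Risk-neutral probability p = (e^0.025 − 0.8994)/(1.1119 − 0.8994) = 0.1259/0.2125 = 0.5926
Terminal stock prices: S_u = 77.83, S_d = 62.96
Terminal payoffs (K − S): max(6.167, 0) = 6.167, max(21.04, 0) = 21.04
Node 0 (S = 70): V_0 = e^(−0.025)·[0.5926·6.1673 + 0.4074·21.0444] = 11.9260

$11.93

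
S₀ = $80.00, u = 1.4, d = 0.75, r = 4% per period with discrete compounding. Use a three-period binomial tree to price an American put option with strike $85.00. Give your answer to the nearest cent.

Risk-neutral probability p = (1 + 0.04 − 0.75)/(1.4 − 0.75) = 0.2900/0.6500 = 0.4462
Terminal stock prices: S_uuu = 219.5, S_uud = 117.6, S_udd = 63, S_ddd = 33.75
Terminal payoffs (K − S): max(-134.5, 0) = 0, max(-32.6, 0) = 0, max(22, 0) = 22, max(51.25, 0) = 51.25
Node uu (S = 156.8): continuation = 1/1.04·[0.4462·0.0000 + 0.5538·0.0000] = 0.0000; exercise value = 0.0000 ≤ continuation, so V_uu = 0.0000
Node ud (S = 84): continuation = 1/1.04·[0.4462·0.0000 + 0.5538·22.0000] = 11.7160; exercise value = 1.0000 ≤ continuation, so V_ud = 11.7160
Node dd (S = 45): continuation = 1/1.04·[0.4462·22.0000 + 0.5538·51.2500] = 36.7308; exercise value = 40.0000 > continuation, so V_dd = 40.0000 (exercise)
Node u (S = 112): continuation = 1/1.04·[0.4462·0.0000 + 0.5538·11.7160] = 6.2393; exercise value = 0.0000 ≤ continuation, so V_u = 6.2393
Node d (S = 60): continuation = 1/1.04·[0.4462·11.7160 + 0.5538·40.0000] = 26.3279; exercise value = 25.0000 ≤ continuation, so V_d = 26.3279
Node 0 (S = 80): continuation = 1/1.04·[0.4462·6.2393 + 0.5538·26.3279] = 16.6974; exercise value = 5.0000 ≤ continuation, so V_0 = 16.6974

$16.70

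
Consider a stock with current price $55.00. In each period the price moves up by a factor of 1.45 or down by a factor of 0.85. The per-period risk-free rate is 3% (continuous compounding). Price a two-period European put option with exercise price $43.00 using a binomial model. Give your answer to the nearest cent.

Risk-neutral probability p = (e^0.03 − 0.85)/(1.45 − 0.85) = 0.1805/0.6000 = 0.3008
Terminal stock prices: S_uu = 115.6, S_ud = 67.79, S_dd = 39.74
Terminal payoffs (K − S): max(-72.64, 0) = 0, max(-24.79, 0) = 0, max(3.263, 0) = 3.263
Node u (S = 79.75): V_u = e^(−0.03)·[0.3008·0.0000 + 0.6992·0.0000] = 0.0000
Node d (S = 46.75): V_d = e^(−0.03)·[0.3008·0.0000 + 0.6992·3.2625] = 2.2139
Node 0 (S = 55): V_0 = e^(−0.03)·[0.3008·0.0000 + 0.6992·2.2139] = 1.5023

$1.50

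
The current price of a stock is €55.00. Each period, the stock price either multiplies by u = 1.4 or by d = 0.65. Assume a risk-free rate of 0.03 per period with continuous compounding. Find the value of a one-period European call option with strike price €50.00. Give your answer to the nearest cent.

Risk-neutral probability p = (e^0.03 − 0.65)/(1.4 − 0.65) = 0.3805/0.7500 = 0.5073
Terminal stock prices: S_u = 77, S_d = 35.75
Terminal payoffs (S − K): max(27, 0) = 27, max(-14.25, 0) = 0
Node 0 (S = 55): V_0 = e^(−0.03)·[0.5073·27.0000 + 0.4927·0.0000] = 13.2916

€13.29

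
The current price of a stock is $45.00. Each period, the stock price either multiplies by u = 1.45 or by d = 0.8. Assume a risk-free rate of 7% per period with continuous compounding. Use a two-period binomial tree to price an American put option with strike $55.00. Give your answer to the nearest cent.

$10.88

Risk-neutral probability p = (e^0.07 − 0.8)/(1.45 − 0.8) = 0.2725/0.6500 = 0.4192
Terminal stock prices: S_uu = 94.61, S_ud = 52.2, S_dd = 28.8
Terminal payoffs (K − S): max(-39.61, 0) = 0, max(2.8, 0) = 2.8, max(26.2, 0) = 26.2
Node u (S = 65.25): continuation = e^(−0.07)·[0.4192·0.0000 + 0.5808·2.8000] = 1.5162; exercise value = 0.0000 ≤ continuation, so V_u = 1.5162
Node d (S = 36): continuation = e^(−0.07)·[0.4192·2.8000 + 0.5808·26.2000] = 15.2817; exercise value = 19.0000 > continuation, so V_d = 19.0000 (exercise)
Node 0 (S = 45): continuation = e^(−0.07)·[0.4192·1.5162 + 0.5808·19.0000] = 10.8811; exercise value = 10.0000 ≤ continuation, so V_0 = 10.8811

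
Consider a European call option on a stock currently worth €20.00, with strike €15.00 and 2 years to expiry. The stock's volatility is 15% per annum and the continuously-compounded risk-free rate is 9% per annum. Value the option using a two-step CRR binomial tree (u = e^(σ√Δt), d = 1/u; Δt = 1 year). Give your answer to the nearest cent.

€7.48

CRR parameters: u = e^(σ√Δt) = e^(0.15·√1) = 1.1618, d = 1/u = 0.8607
Per-period rate: rΔt = 0.09·1 = 0.09, so R = e^0.09 = 1.0942
Risk-neutral probability p = (e^0.09 − 0.8607)/(1.1618 − 0.8607) = 0.2335/0.3011 = 0.7753
Terminal stock prices: S_uu = 27, S_ud = 20, S_dd = 14.82
Terminal payoffs (S − K): max(12, 0) = 12, max(5, 0) = 5, max(-0.1836, 0) = 0
Node u (S = 23.24): V_u = e^(−0.09)·[0.7753·11.9972 + 0.2247·5.0000] = 9.5277
Node d (S = 17.21): V_d = e^(−0.09)·[0.7753·5.0000 + 0.2247·0.0000] = 3.5429
Node 0 (S = 20): V_0 = e^(−0.09)·[0.7753·9.5277 + 0.2247·3.5429] = 7.4787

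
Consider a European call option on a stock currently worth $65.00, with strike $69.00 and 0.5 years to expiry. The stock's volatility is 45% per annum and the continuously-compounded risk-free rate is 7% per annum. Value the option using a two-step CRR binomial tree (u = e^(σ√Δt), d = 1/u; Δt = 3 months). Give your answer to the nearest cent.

$7.42

CRR parameters: u = e^(σ√Δt) = e^(0.45·√0.25) = 1.2523, d = 1/u = 0.7985
Per-period rate: rΔt = 0.07·0.25 = 0.0175, so R = e^0.0175 = 1.0177
Risk-neutral probability p = (e^0.0175 − 0.7985)/(1.2523 − 0.7985) = 0.2191/0.4538 = 0.4829
Terminal stock prices: S_uu = 101.9, S_ud = 65, S_dd = 41.45
Terminal payoffs (S − K): max(32.94, 0) = 32.94, max(-4, 0) = 0, max(-27.55, 0) = 0
Node u (S = 81.4): V_u = e^(−0.0175)·[0.4829·32.9403 + 0.5171·0.0000] = 15.6305
Node d (S = 51.9): V_d = e^(−0.0175)·[0.4829·0.0000 + 0.5171·0.0000] = 0.0000
Node 0 (S = 65): V_0 = e^(−0.0175)·[0.4829·15.6305 + 0.5171·0.0000] = 7.4169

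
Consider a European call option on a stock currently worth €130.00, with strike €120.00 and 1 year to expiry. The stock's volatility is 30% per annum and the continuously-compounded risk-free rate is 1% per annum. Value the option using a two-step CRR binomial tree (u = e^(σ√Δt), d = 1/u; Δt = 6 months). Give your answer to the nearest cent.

CRR parameters: u = e^(σ√Δt) = e^(0.3·√0.5) = 1.2363, d = 1/u = 0.8089
Per-period rate: rΔt = 0.01·0.5 = 0.005, so R = e^0.005 = 1.0050
Risk-neutral probability p = (e^0.005 − 0.8089)/(1.2363 − 0.8089) = 0.1962/0.4275 = 0.4589
Terminal stock prices: S_uu = 198.7, S_ud = 130, S_dd = 85.05
Terminal payoffs (S − K): max(78.7, 0) = 78.7, max(10, 0) = 10, max(-34.95, 0) = 0
Node u (S = 160.7): V_u = e^(−0.005)·[0.4589·78.7005 + 0.5411·10.0000] = 41.3189
Node d (S = 105.2): V_d = e^(−0.005)·[0.4589·10.0000 + 0.5411·0.0000] = 4.5660
Node 0 (S = 130): V_0 = e^(−0.005)·[0.4589·41.3189 + 0.5411·4.5660] = 21.3247

€21.32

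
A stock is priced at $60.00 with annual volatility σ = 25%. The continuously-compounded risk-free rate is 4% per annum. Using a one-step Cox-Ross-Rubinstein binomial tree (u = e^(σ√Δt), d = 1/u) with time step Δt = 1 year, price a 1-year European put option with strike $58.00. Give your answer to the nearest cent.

CRR parameters: u = e^(σ√Δt) = e^(0.25·√1) = 1.2840, d = 1/u = 0.7788
Per-period rate: rΔt = 0.04·1 = 0.04, so R = e^0.04 = 1.0408
Risk-neutral probability p = (e^0.04 − 0.7788)/(1.2840 − 0.7788) = 0.2620/0.5052 = 0.5186
Terminal stock prices: S_u = 77.04, S_d = 46.73
Terminal payoffs (K − S): max(-19.04, 0) = 0, max(11.27, 0) = 11.27
Node 0 (S = 60): V_0 = e^(−0.04)·[0.5186·0.0000 + 0.4814·11.2720] = 5.2135

$5.21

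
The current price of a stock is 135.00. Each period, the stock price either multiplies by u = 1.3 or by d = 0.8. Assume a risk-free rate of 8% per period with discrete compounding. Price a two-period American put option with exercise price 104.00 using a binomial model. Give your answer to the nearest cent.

Risk-neutral probability p = (1 + 0.08 − 0.8)/(1.3 − 0.8) = 0.2800/0.5000 = 0.5600
Terminal stock prices: S_uu = 228.2, S_ud = 140.4, S_dd = 86.4
Terminal payoffs (K − S): max(-124.2, 0) = 0, max(-36.4, 0) = 0, max(17.6, 0) = 17.6
Node u (S = 175.5): continuation = 1/1.08·[0.5600·0.0000 + 0.4400·0.0000] = 0.0000; exercise value = 0.0000 ≤ continuation, so V_u = 0.0000
Node d (S = 108): continuation = 1/1.08·[0.5600·0.0000 + 0.4400·17.6000] = 7.1704; exercise value = 0.0000 ≤ continuation, so V_d = 7.1704
Node 0 (S = 135): continuation = 1/1.08·[0.5600·0.0000 + 0.4400·7.1704] = 2.9213; exercise value = 0.0000 ≤ continuation, so V_0 = 2.9213

2.92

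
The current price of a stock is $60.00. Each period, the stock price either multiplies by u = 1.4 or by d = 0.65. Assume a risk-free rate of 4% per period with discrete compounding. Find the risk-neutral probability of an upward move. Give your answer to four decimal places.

p = 0.5200

Risk-neutral probability p = (1 + 0.04 − 0.65)/(1.4 − 0.65) = 0.3900/0.7500 = 0.5200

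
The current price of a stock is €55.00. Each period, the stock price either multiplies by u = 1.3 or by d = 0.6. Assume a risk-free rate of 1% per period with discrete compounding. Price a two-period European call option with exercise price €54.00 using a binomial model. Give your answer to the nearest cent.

Risk-neutral probability p = (1 + 0.01 − 0.6)/(1.3 − 0.6) = 0.4100/0.7000 = 0.5857
Terminal stock prices: S_uu = 92.95, S_ud = 42.9, S_dd = 19.8
Terminal payoffs (S − K): max(38.95, 0) = 38.95, max(-11.1, 0) = 0, max(-34.2, 0) = 0
Node u (S = 71.5): V_u = 1/1.01·[0.5857·38.9500 + 0.4143·0.0000] = 22.5877
Node d (S = 33): V_d = 1/1.01·[0.5857·0.0000 + 0.4143·0.0000] = 0.0000
Node 0 (S = 55): V_0 = 1/1.01·[0.5857·22.5877 + 0.4143·0.0000] = 13.0989

€13.10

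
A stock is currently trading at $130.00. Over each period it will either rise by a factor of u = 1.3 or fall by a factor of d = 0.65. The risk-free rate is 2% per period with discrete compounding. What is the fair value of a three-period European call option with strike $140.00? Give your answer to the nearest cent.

$26.41

Risk-neutral probability p = (1 + 0.02 − 0.65)/(1.3 − 0.65) = 0.3700/0.6500 = 0.5692
Terminal stock prices: S_uuu = 285.6, S_uud = 142.8, S_udd = 71.4, S_ddd = 35.7
Terminal payoffs (S − K): max(145.6, 0) = 145.6, max(2.805, 0) = 2.805, max(-68.6, 0) = 0, max(-104.3, 0) = 0
Node uu (S = 219.7): V_uu = 1/1.02·[0.5692·145.6100 + 0.4308·2.8050] = 82.4451
Node ud (S = 109.9): V_ud = 1/1.02·[0.5692·2.8050 + 0.4308·0.0000] = 1.5654
Node dd (S = 54.93): V_dd = 1/1.02·[0.5692·0.0000 + 0.4308·0.0000] = 0.0000
Node u (S = 169): V_u = 1/1.02·[0.5692·82.4451 + 0.4308·1.5654] = 46.6712
Node d (S = 84.5): V_d = 1/1.02·[0.5692·1.5654 + 0.4308·0.0000] = 0.8736
Node 0 (S = 130): V_0 = 1/1.02·[0.5692·46.6712 + 0.4308·0.8736] = 26.4147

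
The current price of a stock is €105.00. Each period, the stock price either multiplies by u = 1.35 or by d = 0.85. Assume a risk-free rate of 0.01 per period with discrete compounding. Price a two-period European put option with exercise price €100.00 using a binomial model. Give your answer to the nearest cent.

€10.94

Risk-neutral probability p = (1 + 0.01 − 0.85)/(1.35 − 0.85) = 0.1600/0.5000 = 0.3200
Terminal stock prices: S_uu = 191.4, S_ud = 120.5, S_dd = 75.86
Terminal payoffs (K − S): max(-91.36, 0) = 0, max(-20.49, 0) = 0, max(24.14, 0) = 24.14
Node u (S = 141.8): V_u = 1/1.01·[0.3200·0.0000 + 0.6800·0.0000] = 0.0000
Node d (S = 89.25): V_d = 1/1.01·[0.3200·0.0000 + 0.6800·24.1375] = 16.2510
Node 0 (S = 105): V_0 = 1/1.01·[0.3200·0.0000 + 0.6800·16.2510] = 10.9413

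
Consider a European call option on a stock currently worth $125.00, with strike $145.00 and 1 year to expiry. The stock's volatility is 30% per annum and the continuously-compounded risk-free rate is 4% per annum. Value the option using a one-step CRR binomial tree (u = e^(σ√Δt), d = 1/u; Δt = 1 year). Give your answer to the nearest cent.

CRR parameters: u = e^(σ√Δt) = e^(0.3·√1) = 1.3499, d = 1/u = 0.7408
Per-period rate: rΔt = 0.04·1 = 0.04, so R = e^0.04 = 1.0408
Risk-neutral probability p = (e^0.04 − 0.7408)/(1.3499 − 0.7408) = 0.3000/0.6090 = 0.4926
Terminal stock prices: S_u = 168.7, S_d = 92.6
Terminal payoffs (S − K): max(23.73, 0) = 23.73, max(-52.4, 0) = 0
Node 0 (S = 125): V_0 = e^(−0.04)·[0.4926·23.7324 + 0.5074·0.0000] = 11.2314

$11.23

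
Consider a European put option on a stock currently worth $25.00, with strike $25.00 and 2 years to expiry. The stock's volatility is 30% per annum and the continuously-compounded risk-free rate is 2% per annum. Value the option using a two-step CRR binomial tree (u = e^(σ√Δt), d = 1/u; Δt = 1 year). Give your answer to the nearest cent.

$3.18

CRR parameters: u = e^(σ√Δt) = e^(0.3·√1) = 1.3499, d = 1/u = 0.7408
Per-period rate: rΔt = 0.02·1 = 0.02, so R = e^0.02 = 1.0202
Risk-neutral probability p = (e^0.02 − 0.7408)/(1.3499 − 0.7408) = 0.2794/0.6090 = 0.4587
Terminal stock prices: S_uu = 45.55, S_ud = 25, S_dd = 13.72
Terminal payoffs (K − S): max(-20.55, 0) = 0, max(0, 0) = 0, max(11.28, 0) = 11.28
Node u (S = 33.75): V_u = e^(−0.02)·[0.4587·0.0000 + 0.5413·0.0000] = 0.0000
Node d (S = 18.52): V_d = e^(−0.02)·[0.4587·0.0000 + 0.5413·11.2797] = 5.9845
Node 0 (S = 25): V_0 = e^(−0.02)·[0.4587·0.0000 + 0.5413·5.9845] = 3.1751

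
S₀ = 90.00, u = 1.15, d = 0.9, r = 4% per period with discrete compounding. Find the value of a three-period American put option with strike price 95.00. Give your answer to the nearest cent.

Risk-neutral probability p = (1 + 0.04 − 0.9)/(1.15 − 0.9) = 0.1400/0.2500 = 0.5600
Terminal stock prices: S_uuu = 136.9, S_uud = 107.1, S_udd = 83.83, S_ddd = 65.61
Terminal payoffs (K − S): max(-41.88, 0) = 0, max(-12.12, 0) = 0, max(11.17, 0) = 11.17, max(29.39, 0) = 29.39
Node uu (S = 119): continuation = 1/1.04·[0.5600·0.0000 + 0.4400·0.0000] = 0.0000; exercise value = 0.0000 ≤ continuation, so V_uu = 0.0000
Node ud (S = 93.15): continuation = 1/1.04·[0.5600·0.0000 + 0.4400·11.1650] = 4.7237; exercise value = 1.8500 ≤ continuation, so V_ud = 4.7237
Node dd (S = 72.9): continuation = 1/1.04·[0.5600·11.1650 + 0.4400·29.3900] = 18.4462; exercise value = 22.1000 > continuation, so V_dd = 22.1000 (exercise)
Node u (S = 103.5): continuation = 1/1.04·[0.5600·0.0000 + 0.4400·4.7237] = 1.9985; exercise value = 0.0000 ≤ continuation, so V_u = 1.9985
Node d (S = 81): continuation = 1/1.04·[0.5600·4.7237 + 0.4400·22.1000] = 11.8935; exercise value = 14.0000 > continuation, so V_d = 14.0000 (exercise)
Node 0 (S = 90): continuation = 1/1.04·[0.5600·1.9985 + 0.4400·14.0000] = 6.9992; exercise value = 5.0000 ≤ continuation, so V_0 = 6.9992

7.00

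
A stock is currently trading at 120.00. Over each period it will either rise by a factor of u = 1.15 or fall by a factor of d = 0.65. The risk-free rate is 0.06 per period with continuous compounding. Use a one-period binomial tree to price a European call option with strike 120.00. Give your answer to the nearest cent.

13.96

Risk-neutral probability p = (e^0.06 − 0.65)/(1.15 − 0.65) = 0.4118/0.5000 = 0.8237
Terminal stock prices: S_u = 138, S_d = 78
Terminal payoffs (S − K): max(18, 0) = 18, max(-42, 0) = 0
Node 0 (S = 120): V_0 = e^(−0.06)·[0.8237·18.0000 + 0.1763·0.0000] = 13.9627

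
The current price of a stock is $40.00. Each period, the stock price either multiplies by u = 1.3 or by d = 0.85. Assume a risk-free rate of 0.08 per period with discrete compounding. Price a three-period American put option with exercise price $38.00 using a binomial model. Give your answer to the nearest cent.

$1.95

Risk-neutral probability p = (1 + 0.08 − 0.85)/(1.3 − 0.85) = 0.2300/0.4500 = 0.5111
Terminal stock prices: S_uuu = 87.88, S_uud = 57.46, S_udd = 37.57, S_ddd = 24.56
Terminal payoffs (K − S): max(-49.88, 0) = 0, max(-19.46, 0) = 0, max(0.43, 0) = 0.43, max(13.44, 0) = 13.44
Node uu (S = 67.6): continuation = 1/1.08·[0.5111·0.0000 + 0.4889·0.0000] = 0.0000; exercise value = 0.0000 ≤ continuation, so V_uu = 0.0000
Node ud (S = 44.2): continuation = 1/1.08·[0.5111·0.0000 + 0.4889·0.4300] = 0.1947; exercise value = 0.0000 ≤ continuation, so V_ud = 0.1947
Node dd (S = 28.9): continuation = 1/1.08·[0.5111·0.4300 + 0.4889·13.4350] = 6.2852; exercise value = 9.1000 > continuation, so V_dd = 9.1000 (exercise)
Node u (S = 52): continuation = 1/1.08·[0.5111·0.0000 + 0.4889·0.1947] = 0.0881; exercise value = 0.0000 ≤ continuation, so V_u = 0.0881
Node d (S = 34): continuation = 1/1.08·[0.5111·0.1947 + 0.4889·9.1000] = 4.2115; exercise value = 4.0000 ≤ continuation, so V_d = 4.2115
Node 0 (S = 40): continuation = 1/1.08·[0.5111·0.0881 + 0.4889·4.2115] = 1.9481; exercise value = 0.0000 ≤ continuation, so V_0 = 1.9481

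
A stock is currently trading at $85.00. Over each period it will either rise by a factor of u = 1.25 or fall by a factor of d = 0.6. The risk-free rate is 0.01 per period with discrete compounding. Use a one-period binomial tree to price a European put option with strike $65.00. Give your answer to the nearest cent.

Risk-neutral probability p = (1 + 0.01 − 0.6)/(1.25 − 0.6) = 0.4100/0.6500 = 0.6308
Terminal stock prices: S_u = 106.2, S_d = 51
Terminal payoffs (K − S): max(-41.25, 0) = 0, max(14, 0) = 14
Node 0 (S = 85): V_0 = 1/1.01·[0.6308·0.0000 + 0.3692·14.0000] = 5.1181

$5.12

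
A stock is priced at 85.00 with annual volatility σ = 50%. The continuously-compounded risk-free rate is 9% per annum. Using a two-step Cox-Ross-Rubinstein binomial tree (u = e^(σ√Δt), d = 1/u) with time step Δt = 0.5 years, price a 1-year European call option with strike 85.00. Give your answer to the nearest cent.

CRR parameters: u = e^(σ√Δt) = e^(0.5·√0.5) = 1.4241, d = 1/u = 0.7022
Per-period rate: rΔt = 0.09·0.5 = 0.045, so R = e^0.045 = 1.0460
Risk-neutral probability p = (e^0.045 − 0.7022)/(1.4241 − 0.7022) = 0.3438/0.7219 = 0.4763
Terminal stock prices: S_uu = 172.4, S_ud = 85, S_dd = 41.91
Terminal payoffs (S − K): max(87.39, 0) = 87.39, max(0, 0) = 0, max(-43.09, 0) = 0
Node u (S = 121.1): V_u = e^(−0.045)·[0.4763·87.3898 + 0.5237·0.0000] = 39.7903
Node d (S = 59.69): V_d = e^(−0.045)·[0.4763·0.0000 + 0.5237·0.0000] = 0.0000
Node 0 (S = 85): V_0 = e^(−0.045)·[0.4763·39.7903 + 0.5237·0.0000] = 18.1173

18.12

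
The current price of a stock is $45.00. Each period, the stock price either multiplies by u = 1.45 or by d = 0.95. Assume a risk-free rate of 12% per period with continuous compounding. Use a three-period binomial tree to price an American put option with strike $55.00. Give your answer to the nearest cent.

Risk-neutral probability p = (e^0.12 − 0.95)/(1.45 − 0.95) = 0.1775/0.5000 = 0.3550
Terminal stock prices: S_uuu = 137.2, S_uud = 89.88, S_udd = 58.89, S_ddd = 38.58
Terminal payoffs (K − S): max(-82.19, 0) = 0, max(-34.88, 0) = 0, max(-3.888, 0) = 0, max(16.42, 0) = 16.42
Node uu (S = 94.61): continuation = e^(−0.12)·[0.3550·0.0000 + 0.6450·0.0000] = 0.0000; exercise value = 0.0000 ≤ continuation, so V_uu = 0.0000
Node ud (S = 61.99): continuation = e^(−0.12)·[0.3550·0.0000 + 0.6450·0.0000] = 0.0000; exercise value = 0.0000 ≤ continuation, so V_ud = 0.0000
Node dd (S = 40.61): continuation = e^(−0.12)·[0.3550·0.0000 + 0.6450·16.4181] = 9.3923; exercise value = 14.3875 > continuation, so V_dd = 14.3875 (exercise)
Node u (S = 65.25): continuation = e^(−0.12)·[0.3550·0.0000 + 0.6450·0.0000] = 0.0000; exercise value = 0.0000 ≤ continuation, so V_u = 0.0000
Node d (S = 42.75): continuation = e^(−0.12)·[0.3550·0.0000 + 0.6450·14.3875] = 8.2306; exercise value = 12.2500 > continuation, so V_d = 12.2500 (exercise)
Node 0 (S = 45): continuation = e^(−0.12)·[0.3550·0.0000 + 0.6450·12.2500] = 7.0078; exercise value = 10.0000 > continuation, so V_0 = 10.0000 (exercise)

$10.00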